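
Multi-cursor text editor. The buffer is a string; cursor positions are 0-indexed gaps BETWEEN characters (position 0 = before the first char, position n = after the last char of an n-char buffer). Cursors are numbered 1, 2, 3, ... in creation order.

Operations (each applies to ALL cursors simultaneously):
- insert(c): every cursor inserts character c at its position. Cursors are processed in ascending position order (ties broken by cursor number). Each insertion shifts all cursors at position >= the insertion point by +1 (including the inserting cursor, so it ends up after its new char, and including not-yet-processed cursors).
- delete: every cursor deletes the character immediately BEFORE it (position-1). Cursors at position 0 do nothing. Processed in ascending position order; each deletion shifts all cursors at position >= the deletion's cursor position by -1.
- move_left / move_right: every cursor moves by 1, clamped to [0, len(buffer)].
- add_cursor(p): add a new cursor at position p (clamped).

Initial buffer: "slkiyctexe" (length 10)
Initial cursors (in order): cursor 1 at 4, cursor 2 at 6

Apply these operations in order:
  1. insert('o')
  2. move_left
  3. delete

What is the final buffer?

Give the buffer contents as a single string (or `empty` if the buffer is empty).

Answer: slkoyotexe

Derivation:
After op 1 (insert('o')): buffer="slkioycotexe" (len 12), cursors c1@5 c2@8, authorship ....1..2....
After op 2 (move_left): buffer="slkioycotexe" (len 12), cursors c1@4 c2@7, authorship ....1..2....
After op 3 (delete): buffer="slkoyotexe" (len 10), cursors c1@3 c2@5, authorship ...1.2....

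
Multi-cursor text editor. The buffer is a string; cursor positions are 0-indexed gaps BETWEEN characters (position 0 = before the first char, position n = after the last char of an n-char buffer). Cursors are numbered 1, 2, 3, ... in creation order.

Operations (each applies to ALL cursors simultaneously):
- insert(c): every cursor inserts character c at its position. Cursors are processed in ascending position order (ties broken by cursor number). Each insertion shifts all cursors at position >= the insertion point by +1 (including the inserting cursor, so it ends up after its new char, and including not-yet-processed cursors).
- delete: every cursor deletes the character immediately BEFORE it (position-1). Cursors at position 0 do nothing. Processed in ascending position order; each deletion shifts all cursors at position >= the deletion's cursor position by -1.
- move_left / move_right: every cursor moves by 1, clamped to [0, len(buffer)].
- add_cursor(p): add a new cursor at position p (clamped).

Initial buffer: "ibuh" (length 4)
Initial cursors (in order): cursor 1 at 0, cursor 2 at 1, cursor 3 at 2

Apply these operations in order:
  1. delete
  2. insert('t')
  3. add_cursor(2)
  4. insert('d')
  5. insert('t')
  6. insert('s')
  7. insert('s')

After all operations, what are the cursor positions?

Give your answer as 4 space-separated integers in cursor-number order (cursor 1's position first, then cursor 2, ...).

After op 1 (delete): buffer="uh" (len 2), cursors c1@0 c2@0 c3@0, authorship ..
After op 2 (insert('t')): buffer="tttuh" (len 5), cursors c1@3 c2@3 c3@3, authorship 123..
After op 3 (add_cursor(2)): buffer="tttuh" (len 5), cursors c4@2 c1@3 c2@3 c3@3, authorship 123..
After op 4 (insert('d')): buffer="ttdtddduh" (len 9), cursors c4@3 c1@7 c2@7 c3@7, authorship 1243123..
After op 5 (insert('t')): buffer="ttdttdddtttuh" (len 13), cursors c4@4 c1@11 c2@11 c3@11, authorship 12443123123..
After op 6 (insert('s')): buffer="ttdtstdddtttsssuh" (len 17), cursors c4@5 c1@15 c2@15 c3@15, authorship 124443123123123..
After op 7 (insert('s')): buffer="ttdtsstdddtttssssssuh" (len 21), cursors c4@6 c1@19 c2@19 c3@19, authorship 1244443123123123123..

Answer: 19 19 19 6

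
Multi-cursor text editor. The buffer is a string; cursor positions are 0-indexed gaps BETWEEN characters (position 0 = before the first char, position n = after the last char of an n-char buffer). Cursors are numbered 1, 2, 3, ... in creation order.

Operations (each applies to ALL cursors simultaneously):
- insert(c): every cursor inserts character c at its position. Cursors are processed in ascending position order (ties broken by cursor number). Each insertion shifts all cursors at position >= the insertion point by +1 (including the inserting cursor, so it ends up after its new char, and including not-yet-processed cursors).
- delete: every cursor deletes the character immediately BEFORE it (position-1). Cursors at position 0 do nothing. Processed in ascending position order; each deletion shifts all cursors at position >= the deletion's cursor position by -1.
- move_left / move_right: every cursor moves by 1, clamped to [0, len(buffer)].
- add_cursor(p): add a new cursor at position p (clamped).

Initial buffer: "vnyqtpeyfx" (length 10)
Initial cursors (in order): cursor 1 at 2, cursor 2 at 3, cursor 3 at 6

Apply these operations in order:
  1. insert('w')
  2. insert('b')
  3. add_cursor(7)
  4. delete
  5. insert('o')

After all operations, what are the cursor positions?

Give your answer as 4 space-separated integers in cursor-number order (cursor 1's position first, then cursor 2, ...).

Answer: 4 7 12 7

Derivation:
After op 1 (insert('w')): buffer="vnwywqtpweyfx" (len 13), cursors c1@3 c2@5 c3@9, authorship ..1.2...3....
After op 2 (insert('b')): buffer="vnwbywbqtpwbeyfx" (len 16), cursors c1@4 c2@7 c3@12, authorship ..11.22...33....
After op 3 (add_cursor(7)): buffer="vnwbywbqtpwbeyfx" (len 16), cursors c1@4 c2@7 c4@7 c3@12, authorship ..11.22...33....
After op 4 (delete): buffer="vnwyqtpweyfx" (len 12), cursors c1@3 c2@4 c4@4 c3@8, authorship ..1....3....
After op 5 (insert('o')): buffer="vnwoyooqtpwoeyfx" (len 16), cursors c1@4 c2@7 c4@7 c3@12, authorship ..11.24...33....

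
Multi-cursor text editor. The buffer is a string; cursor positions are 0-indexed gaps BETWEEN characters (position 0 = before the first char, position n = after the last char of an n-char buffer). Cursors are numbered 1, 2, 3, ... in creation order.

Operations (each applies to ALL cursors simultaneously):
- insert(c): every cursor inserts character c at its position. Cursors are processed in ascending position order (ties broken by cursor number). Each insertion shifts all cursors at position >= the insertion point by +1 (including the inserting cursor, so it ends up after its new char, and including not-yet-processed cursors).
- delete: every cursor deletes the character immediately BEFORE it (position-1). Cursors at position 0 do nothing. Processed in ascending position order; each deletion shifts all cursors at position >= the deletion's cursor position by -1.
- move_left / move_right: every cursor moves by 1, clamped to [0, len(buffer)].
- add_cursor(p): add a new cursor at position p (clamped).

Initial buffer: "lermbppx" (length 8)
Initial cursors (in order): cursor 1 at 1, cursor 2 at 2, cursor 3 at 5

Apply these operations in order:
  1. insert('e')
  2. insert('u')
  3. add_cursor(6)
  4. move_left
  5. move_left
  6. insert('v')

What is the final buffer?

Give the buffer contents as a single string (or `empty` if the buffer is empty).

Answer: lveuevveurmbveuppx

Derivation:
After op 1 (insert('e')): buffer="leeermbeppx" (len 11), cursors c1@2 c2@4 c3@8, authorship .1.2...3...
After op 2 (insert('u')): buffer="leueeurmbeuppx" (len 14), cursors c1@3 c2@6 c3@11, authorship .11.22...33...
After op 3 (add_cursor(6)): buffer="leueeurmbeuppx" (len 14), cursors c1@3 c2@6 c4@6 c3@11, authorship .11.22...33...
After op 4 (move_left): buffer="leueeurmbeuppx" (len 14), cursors c1@2 c2@5 c4@5 c3@10, authorship .11.22...33...
After op 5 (move_left): buffer="leueeurmbeuppx" (len 14), cursors c1@1 c2@4 c4@4 c3@9, authorship .11.22...33...
After op 6 (insert('v')): buffer="lveuevveurmbveuppx" (len 18), cursors c1@2 c2@7 c4@7 c3@13, authorship .111.2422...333...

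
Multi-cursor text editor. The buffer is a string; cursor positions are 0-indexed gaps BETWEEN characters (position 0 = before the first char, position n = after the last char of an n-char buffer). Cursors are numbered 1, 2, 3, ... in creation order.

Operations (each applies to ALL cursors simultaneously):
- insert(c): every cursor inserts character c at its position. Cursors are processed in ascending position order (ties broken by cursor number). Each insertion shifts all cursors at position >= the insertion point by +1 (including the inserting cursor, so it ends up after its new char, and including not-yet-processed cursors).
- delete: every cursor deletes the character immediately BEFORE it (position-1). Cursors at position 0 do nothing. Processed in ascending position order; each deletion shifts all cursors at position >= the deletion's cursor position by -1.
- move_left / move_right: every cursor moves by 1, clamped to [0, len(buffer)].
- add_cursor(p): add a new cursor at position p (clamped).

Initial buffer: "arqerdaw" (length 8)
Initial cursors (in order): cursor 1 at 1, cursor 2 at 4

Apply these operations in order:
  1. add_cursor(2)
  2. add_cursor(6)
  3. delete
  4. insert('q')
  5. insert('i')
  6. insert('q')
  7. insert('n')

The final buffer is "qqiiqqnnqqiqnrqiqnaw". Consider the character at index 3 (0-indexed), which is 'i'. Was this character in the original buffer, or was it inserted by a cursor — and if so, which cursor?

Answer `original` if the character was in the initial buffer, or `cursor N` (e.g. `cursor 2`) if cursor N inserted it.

After op 1 (add_cursor(2)): buffer="arqerdaw" (len 8), cursors c1@1 c3@2 c2@4, authorship ........
After op 2 (add_cursor(6)): buffer="arqerdaw" (len 8), cursors c1@1 c3@2 c2@4 c4@6, authorship ........
After op 3 (delete): buffer="qraw" (len 4), cursors c1@0 c3@0 c2@1 c4@2, authorship ....
After op 4 (insert('q')): buffer="qqqqrqaw" (len 8), cursors c1@2 c3@2 c2@4 c4@6, authorship 13.2.4..
After op 5 (insert('i')): buffer="qqiiqqirqiaw" (len 12), cursors c1@4 c3@4 c2@7 c4@10, authorship 1313.22.44..
After op 6 (insert('q')): buffer="qqiiqqqqiqrqiqaw" (len 16), cursors c1@6 c3@6 c2@10 c4@14, authorship 131313.222.444..
After op 7 (insert('n')): buffer="qqiiqqnnqqiqnrqiqnaw" (len 20), cursors c1@8 c3@8 c2@13 c4@18, authorship 13131313.2222.4444..
Authorship (.=original, N=cursor N): 1 3 1 3 1 3 1 3 . 2 2 2 2 . 4 4 4 4 . .
Index 3: author = 3

Answer: cursor 3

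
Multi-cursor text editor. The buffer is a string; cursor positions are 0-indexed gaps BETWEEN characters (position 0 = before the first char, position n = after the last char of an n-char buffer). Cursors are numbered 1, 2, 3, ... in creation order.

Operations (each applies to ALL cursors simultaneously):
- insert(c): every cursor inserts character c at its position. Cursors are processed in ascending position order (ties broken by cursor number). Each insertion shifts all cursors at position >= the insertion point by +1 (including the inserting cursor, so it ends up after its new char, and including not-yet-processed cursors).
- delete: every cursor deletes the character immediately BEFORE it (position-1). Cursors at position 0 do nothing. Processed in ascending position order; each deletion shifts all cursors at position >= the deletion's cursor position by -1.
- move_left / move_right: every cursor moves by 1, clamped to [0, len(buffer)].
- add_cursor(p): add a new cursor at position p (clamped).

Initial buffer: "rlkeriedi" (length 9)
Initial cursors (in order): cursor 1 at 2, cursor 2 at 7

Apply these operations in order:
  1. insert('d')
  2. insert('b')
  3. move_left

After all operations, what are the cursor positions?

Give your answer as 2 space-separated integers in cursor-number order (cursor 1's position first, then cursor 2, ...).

Answer: 3 10

Derivation:
After op 1 (insert('d')): buffer="rldkerieddi" (len 11), cursors c1@3 c2@9, authorship ..1.....2..
After op 2 (insert('b')): buffer="rldbkeriedbdi" (len 13), cursors c1@4 c2@11, authorship ..11.....22..
After op 3 (move_left): buffer="rldbkeriedbdi" (len 13), cursors c1@3 c2@10, authorship ..11.....22..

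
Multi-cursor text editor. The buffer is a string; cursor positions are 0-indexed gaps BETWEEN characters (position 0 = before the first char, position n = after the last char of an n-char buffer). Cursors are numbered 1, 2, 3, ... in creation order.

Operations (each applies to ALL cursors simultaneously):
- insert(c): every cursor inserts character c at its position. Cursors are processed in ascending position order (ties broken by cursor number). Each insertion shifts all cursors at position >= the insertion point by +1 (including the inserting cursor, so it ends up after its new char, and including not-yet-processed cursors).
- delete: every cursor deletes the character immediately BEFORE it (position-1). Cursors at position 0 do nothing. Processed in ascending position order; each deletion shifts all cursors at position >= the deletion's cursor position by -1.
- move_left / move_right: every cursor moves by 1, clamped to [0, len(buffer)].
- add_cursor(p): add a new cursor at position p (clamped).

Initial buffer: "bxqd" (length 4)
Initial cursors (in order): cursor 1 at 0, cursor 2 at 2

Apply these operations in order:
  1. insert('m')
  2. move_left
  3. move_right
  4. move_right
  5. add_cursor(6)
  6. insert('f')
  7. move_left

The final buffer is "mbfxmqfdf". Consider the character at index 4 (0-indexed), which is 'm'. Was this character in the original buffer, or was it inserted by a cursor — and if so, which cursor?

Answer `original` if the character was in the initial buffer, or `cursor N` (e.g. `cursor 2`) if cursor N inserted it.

Answer: cursor 2

Derivation:
After op 1 (insert('m')): buffer="mbxmqd" (len 6), cursors c1@1 c2@4, authorship 1..2..
After op 2 (move_left): buffer="mbxmqd" (len 6), cursors c1@0 c2@3, authorship 1..2..
After op 3 (move_right): buffer="mbxmqd" (len 6), cursors c1@1 c2@4, authorship 1..2..
After op 4 (move_right): buffer="mbxmqd" (len 6), cursors c1@2 c2@5, authorship 1..2..
After op 5 (add_cursor(6)): buffer="mbxmqd" (len 6), cursors c1@2 c2@5 c3@6, authorship 1..2..
After op 6 (insert('f')): buffer="mbfxmqfdf" (len 9), cursors c1@3 c2@7 c3@9, authorship 1.1.2.2.3
After op 7 (move_left): buffer="mbfxmqfdf" (len 9), cursors c1@2 c2@6 c3@8, authorship 1.1.2.2.3
Authorship (.=original, N=cursor N): 1 . 1 . 2 . 2 . 3
Index 4: author = 2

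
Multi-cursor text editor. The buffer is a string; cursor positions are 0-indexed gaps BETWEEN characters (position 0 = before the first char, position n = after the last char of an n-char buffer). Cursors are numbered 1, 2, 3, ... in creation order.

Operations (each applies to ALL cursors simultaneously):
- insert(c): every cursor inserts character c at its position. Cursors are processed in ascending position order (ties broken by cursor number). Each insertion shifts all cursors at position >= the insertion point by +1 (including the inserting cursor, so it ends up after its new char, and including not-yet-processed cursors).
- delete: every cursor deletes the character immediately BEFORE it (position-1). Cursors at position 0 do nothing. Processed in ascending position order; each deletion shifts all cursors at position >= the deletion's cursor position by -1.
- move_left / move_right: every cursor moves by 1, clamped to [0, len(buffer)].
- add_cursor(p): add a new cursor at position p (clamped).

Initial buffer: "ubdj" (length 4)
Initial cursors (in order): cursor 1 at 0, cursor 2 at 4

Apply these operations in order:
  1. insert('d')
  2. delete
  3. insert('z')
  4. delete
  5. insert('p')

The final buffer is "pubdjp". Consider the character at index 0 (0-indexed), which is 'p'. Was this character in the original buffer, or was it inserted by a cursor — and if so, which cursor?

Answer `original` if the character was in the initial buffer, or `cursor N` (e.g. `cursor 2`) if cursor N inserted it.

Answer: cursor 1

Derivation:
After op 1 (insert('d')): buffer="dubdjd" (len 6), cursors c1@1 c2@6, authorship 1....2
After op 2 (delete): buffer="ubdj" (len 4), cursors c1@0 c2@4, authorship ....
After op 3 (insert('z')): buffer="zubdjz" (len 6), cursors c1@1 c2@6, authorship 1....2
After op 4 (delete): buffer="ubdj" (len 4), cursors c1@0 c2@4, authorship ....
After op 5 (insert('p')): buffer="pubdjp" (len 6), cursors c1@1 c2@6, authorship 1....2
Authorship (.=original, N=cursor N): 1 . . . . 2
Index 0: author = 1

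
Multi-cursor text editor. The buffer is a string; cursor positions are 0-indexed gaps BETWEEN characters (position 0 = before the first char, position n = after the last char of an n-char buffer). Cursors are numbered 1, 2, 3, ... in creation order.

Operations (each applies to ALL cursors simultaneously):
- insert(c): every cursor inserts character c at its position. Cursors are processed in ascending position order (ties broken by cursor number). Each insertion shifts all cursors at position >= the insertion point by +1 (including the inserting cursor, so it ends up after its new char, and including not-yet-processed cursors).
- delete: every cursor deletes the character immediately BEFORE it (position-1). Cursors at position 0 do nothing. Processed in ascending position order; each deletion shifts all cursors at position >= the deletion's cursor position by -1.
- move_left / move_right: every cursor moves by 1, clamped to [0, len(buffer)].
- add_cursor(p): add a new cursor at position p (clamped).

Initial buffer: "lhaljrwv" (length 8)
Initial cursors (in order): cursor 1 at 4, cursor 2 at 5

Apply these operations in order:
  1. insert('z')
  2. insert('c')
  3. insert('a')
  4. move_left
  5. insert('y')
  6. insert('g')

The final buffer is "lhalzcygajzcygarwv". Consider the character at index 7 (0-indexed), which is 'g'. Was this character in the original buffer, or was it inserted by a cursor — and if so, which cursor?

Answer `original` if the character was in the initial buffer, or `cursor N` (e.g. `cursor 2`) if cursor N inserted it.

After op 1 (insert('z')): buffer="lhalzjzrwv" (len 10), cursors c1@5 c2@7, authorship ....1.2...
After op 2 (insert('c')): buffer="lhalzcjzcrwv" (len 12), cursors c1@6 c2@9, authorship ....11.22...
After op 3 (insert('a')): buffer="lhalzcajzcarwv" (len 14), cursors c1@7 c2@11, authorship ....111.222...
After op 4 (move_left): buffer="lhalzcajzcarwv" (len 14), cursors c1@6 c2@10, authorship ....111.222...
After op 5 (insert('y')): buffer="lhalzcyajzcyarwv" (len 16), cursors c1@7 c2@12, authorship ....1111.2222...
After op 6 (insert('g')): buffer="lhalzcygajzcygarwv" (len 18), cursors c1@8 c2@14, authorship ....11111.22222...
Authorship (.=original, N=cursor N): . . . . 1 1 1 1 1 . 2 2 2 2 2 . . .
Index 7: author = 1

Answer: cursor 1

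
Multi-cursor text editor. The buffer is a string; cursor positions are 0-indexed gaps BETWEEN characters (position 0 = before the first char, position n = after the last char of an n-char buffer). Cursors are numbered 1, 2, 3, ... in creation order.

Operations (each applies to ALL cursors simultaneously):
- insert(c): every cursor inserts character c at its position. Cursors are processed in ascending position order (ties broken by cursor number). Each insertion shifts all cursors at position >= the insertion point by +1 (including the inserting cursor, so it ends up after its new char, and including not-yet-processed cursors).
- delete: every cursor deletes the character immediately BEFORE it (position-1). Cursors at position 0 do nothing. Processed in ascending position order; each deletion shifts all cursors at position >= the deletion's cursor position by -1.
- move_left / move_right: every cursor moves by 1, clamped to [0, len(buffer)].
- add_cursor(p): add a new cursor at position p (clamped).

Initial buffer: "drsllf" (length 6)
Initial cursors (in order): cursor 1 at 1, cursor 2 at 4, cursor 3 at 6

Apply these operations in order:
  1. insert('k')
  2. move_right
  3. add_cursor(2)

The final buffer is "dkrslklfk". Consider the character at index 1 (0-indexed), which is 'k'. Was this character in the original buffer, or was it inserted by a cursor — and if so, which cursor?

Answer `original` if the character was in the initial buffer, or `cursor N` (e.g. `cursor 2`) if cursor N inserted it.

Answer: cursor 1

Derivation:
After op 1 (insert('k')): buffer="dkrslklfk" (len 9), cursors c1@2 c2@6 c3@9, authorship .1...2..3
After op 2 (move_right): buffer="dkrslklfk" (len 9), cursors c1@3 c2@7 c3@9, authorship .1...2..3
After op 3 (add_cursor(2)): buffer="dkrslklfk" (len 9), cursors c4@2 c1@3 c2@7 c3@9, authorship .1...2..3
Authorship (.=original, N=cursor N): . 1 . . . 2 . . 3
Index 1: author = 1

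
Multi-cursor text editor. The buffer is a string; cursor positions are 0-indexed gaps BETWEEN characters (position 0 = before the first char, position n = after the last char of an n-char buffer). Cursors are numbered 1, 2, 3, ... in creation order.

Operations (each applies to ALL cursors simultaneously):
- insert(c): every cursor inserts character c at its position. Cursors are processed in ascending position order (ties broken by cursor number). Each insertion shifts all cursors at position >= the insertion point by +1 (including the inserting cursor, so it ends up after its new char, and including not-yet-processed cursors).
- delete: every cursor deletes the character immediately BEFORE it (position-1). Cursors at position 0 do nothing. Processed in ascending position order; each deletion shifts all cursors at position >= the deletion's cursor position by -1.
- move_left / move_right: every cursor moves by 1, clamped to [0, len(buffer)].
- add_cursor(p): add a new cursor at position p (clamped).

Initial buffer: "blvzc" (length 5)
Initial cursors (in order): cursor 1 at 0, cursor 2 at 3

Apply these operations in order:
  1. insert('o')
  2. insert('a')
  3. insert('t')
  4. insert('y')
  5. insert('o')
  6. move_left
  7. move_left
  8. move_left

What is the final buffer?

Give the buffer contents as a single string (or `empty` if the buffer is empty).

Answer: oatyoblvoatyozc

Derivation:
After op 1 (insert('o')): buffer="oblvozc" (len 7), cursors c1@1 c2@5, authorship 1...2..
After op 2 (insert('a')): buffer="oablvoazc" (len 9), cursors c1@2 c2@7, authorship 11...22..
After op 3 (insert('t')): buffer="oatblvoatzc" (len 11), cursors c1@3 c2@9, authorship 111...222..
After op 4 (insert('y')): buffer="oatyblvoatyzc" (len 13), cursors c1@4 c2@11, authorship 1111...2222..
After op 5 (insert('o')): buffer="oatyoblvoatyozc" (len 15), cursors c1@5 c2@13, authorship 11111...22222..
After op 6 (move_left): buffer="oatyoblvoatyozc" (len 15), cursors c1@4 c2@12, authorship 11111...22222..
After op 7 (move_left): buffer="oatyoblvoatyozc" (len 15), cursors c1@3 c2@11, authorship 11111...22222..
After op 8 (move_left): buffer="oatyoblvoatyozc" (len 15), cursors c1@2 c2@10, authorship 11111...22222..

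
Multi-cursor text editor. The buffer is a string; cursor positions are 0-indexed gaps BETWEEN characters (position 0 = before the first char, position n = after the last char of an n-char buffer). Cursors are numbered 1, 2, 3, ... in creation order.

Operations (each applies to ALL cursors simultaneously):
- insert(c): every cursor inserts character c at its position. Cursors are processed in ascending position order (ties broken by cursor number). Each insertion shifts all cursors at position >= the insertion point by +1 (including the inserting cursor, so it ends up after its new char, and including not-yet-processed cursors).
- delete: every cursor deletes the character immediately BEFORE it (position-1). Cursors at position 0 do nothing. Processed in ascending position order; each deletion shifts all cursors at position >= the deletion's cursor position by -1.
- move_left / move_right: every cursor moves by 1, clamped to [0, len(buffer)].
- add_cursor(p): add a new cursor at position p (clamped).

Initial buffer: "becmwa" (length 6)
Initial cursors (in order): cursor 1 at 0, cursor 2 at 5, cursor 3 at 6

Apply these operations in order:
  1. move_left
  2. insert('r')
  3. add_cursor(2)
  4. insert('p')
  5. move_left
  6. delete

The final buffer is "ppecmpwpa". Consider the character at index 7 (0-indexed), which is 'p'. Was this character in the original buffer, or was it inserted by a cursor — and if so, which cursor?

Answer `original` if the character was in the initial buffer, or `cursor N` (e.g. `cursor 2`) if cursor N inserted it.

Answer: cursor 3

Derivation:
After op 1 (move_left): buffer="becmwa" (len 6), cursors c1@0 c2@4 c3@5, authorship ......
After op 2 (insert('r')): buffer="rbecmrwra" (len 9), cursors c1@1 c2@6 c3@8, authorship 1....2.3.
After op 3 (add_cursor(2)): buffer="rbecmrwra" (len 9), cursors c1@1 c4@2 c2@6 c3@8, authorship 1....2.3.
After op 4 (insert('p')): buffer="rpbpecmrpwrpa" (len 13), cursors c1@2 c4@4 c2@9 c3@12, authorship 11.4...22.33.
After op 5 (move_left): buffer="rpbpecmrpwrpa" (len 13), cursors c1@1 c4@3 c2@8 c3@11, authorship 11.4...22.33.
After op 6 (delete): buffer="ppecmpwpa" (len 9), cursors c1@0 c4@1 c2@5 c3@7, authorship 14...2.3.
Authorship (.=original, N=cursor N): 1 4 . . . 2 . 3 .
Index 7: author = 3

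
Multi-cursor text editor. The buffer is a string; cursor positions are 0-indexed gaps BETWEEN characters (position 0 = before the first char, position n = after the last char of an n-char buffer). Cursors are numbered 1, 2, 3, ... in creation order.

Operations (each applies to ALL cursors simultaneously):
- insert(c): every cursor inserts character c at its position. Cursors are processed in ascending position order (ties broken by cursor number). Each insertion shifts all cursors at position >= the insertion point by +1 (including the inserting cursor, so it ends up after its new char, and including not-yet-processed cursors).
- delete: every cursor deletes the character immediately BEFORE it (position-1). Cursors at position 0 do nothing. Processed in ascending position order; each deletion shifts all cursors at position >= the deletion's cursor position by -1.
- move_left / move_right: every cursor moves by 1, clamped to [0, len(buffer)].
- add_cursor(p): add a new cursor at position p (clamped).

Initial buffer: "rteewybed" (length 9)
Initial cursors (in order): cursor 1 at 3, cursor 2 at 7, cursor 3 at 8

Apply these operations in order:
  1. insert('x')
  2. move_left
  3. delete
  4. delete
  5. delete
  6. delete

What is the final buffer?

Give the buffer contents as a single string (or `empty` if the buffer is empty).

Answer: xd

Derivation:
After op 1 (insert('x')): buffer="rtexewybxexd" (len 12), cursors c1@4 c2@9 c3@11, authorship ...1....2.3.
After op 2 (move_left): buffer="rtexewybxexd" (len 12), cursors c1@3 c2@8 c3@10, authorship ...1....2.3.
After op 3 (delete): buffer="rtxewyxxd" (len 9), cursors c1@2 c2@6 c3@7, authorship ..1...23.
After op 4 (delete): buffer="rxewxd" (len 6), cursors c1@1 c2@4 c3@4, authorship .1..3.
After op 5 (delete): buffer="xxd" (len 3), cursors c1@0 c2@1 c3@1, authorship 13.
After op 6 (delete): buffer="xd" (len 2), cursors c1@0 c2@0 c3@0, authorship 3.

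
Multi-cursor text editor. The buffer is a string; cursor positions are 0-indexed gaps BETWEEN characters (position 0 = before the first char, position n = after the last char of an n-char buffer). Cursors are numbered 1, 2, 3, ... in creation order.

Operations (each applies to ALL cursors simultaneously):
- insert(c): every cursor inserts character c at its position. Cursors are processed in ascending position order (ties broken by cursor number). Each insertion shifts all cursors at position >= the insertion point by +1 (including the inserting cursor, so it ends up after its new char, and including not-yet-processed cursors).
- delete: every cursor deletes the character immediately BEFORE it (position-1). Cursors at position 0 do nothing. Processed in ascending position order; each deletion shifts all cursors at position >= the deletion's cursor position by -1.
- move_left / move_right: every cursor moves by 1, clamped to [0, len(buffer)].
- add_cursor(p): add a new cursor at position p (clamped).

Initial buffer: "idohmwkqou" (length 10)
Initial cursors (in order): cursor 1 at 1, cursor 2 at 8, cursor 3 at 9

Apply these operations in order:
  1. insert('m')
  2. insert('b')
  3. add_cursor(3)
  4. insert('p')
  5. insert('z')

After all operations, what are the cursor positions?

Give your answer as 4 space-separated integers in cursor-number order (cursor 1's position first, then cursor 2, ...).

Answer: 7 18 23 7

Derivation:
After op 1 (insert('m')): buffer="imdohmwkqmomu" (len 13), cursors c1@2 c2@10 c3@12, authorship .1.......2.3.
After op 2 (insert('b')): buffer="imbdohmwkqmbombu" (len 16), cursors c1@3 c2@12 c3@15, authorship .11.......22.33.
After op 3 (add_cursor(3)): buffer="imbdohmwkqmbombu" (len 16), cursors c1@3 c4@3 c2@12 c3@15, authorship .11.......22.33.
After op 4 (insert('p')): buffer="imbppdohmwkqmbpombpu" (len 20), cursors c1@5 c4@5 c2@15 c3@19, authorship .1114.......222.333.
After op 5 (insert('z')): buffer="imbppzzdohmwkqmbpzombpzu" (len 24), cursors c1@7 c4@7 c2@18 c3@23, authorship .111414.......2222.3333.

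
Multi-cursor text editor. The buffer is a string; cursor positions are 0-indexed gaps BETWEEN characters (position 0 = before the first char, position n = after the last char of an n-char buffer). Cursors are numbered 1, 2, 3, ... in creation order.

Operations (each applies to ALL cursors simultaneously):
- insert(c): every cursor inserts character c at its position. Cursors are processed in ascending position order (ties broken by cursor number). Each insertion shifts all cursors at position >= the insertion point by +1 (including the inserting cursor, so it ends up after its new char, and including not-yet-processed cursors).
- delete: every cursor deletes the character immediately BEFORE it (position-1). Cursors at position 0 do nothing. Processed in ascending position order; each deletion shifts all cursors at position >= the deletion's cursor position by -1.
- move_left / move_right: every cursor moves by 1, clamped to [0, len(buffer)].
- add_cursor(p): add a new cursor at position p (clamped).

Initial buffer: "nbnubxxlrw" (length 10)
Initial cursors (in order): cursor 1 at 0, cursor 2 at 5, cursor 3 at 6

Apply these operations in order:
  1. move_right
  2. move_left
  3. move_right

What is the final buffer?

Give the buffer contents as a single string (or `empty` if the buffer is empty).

After op 1 (move_right): buffer="nbnubxxlrw" (len 10), cursors c1@1 c2@6 c3@7, authorship ..........
After op 2 (move_left): buffer="nbnubxxlrw" (len 10), cursors c1@0 c2@5 c3@6, authorship ..........
After op 3 (move_right): buffer="nbnubxxlrw" (len 10), cursors c1@1 c2@6 c3@7, authorship ..........

Answer: nbnubxxlrw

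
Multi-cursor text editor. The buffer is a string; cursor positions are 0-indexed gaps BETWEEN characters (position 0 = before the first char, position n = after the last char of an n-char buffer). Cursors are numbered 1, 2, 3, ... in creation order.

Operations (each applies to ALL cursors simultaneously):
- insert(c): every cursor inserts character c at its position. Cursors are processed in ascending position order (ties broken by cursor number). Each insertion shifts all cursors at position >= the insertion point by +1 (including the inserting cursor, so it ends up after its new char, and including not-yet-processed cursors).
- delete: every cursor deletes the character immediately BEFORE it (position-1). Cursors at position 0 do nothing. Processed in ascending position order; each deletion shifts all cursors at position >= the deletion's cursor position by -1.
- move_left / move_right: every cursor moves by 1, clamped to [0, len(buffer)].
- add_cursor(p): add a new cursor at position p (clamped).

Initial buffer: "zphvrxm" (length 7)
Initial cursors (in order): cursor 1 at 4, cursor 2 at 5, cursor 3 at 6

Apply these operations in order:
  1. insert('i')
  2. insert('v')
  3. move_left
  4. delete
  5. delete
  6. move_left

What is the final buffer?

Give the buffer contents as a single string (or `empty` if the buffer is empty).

Answer: zphvvvm

Derivation:
After op 1 (insert('i')): buffer="zphvirixim" (len 10), cursors c1@5 c2@7 c3@9, authorship ....1.2.3.
After op 2 (insert('v')): buffer="zphvivrivxivm" (len 13), cursors c1@6 c2@9 c3@12, authorship ....11.22.33.
After op 3 (move_left): buffer="zphvivrivxivm" (len 13), cursors c1@5 c2@8 c3@11, authorship ....11.22.33.
After op 4 (delete): buffer="zphvvrvxvm" (len 10), cursors c1@4 c2@6 c3@8, authorship ....1.2.3.
After op 5 (delete): buffer="zphvvvm" (len 7), cursors c1@3 c2@4 c3@5, authorship ...123.
After op 6 (move_left): buffer="zphvvvm" (len 7), cursors c1@2 c2@3 c3@4, authorship ...123.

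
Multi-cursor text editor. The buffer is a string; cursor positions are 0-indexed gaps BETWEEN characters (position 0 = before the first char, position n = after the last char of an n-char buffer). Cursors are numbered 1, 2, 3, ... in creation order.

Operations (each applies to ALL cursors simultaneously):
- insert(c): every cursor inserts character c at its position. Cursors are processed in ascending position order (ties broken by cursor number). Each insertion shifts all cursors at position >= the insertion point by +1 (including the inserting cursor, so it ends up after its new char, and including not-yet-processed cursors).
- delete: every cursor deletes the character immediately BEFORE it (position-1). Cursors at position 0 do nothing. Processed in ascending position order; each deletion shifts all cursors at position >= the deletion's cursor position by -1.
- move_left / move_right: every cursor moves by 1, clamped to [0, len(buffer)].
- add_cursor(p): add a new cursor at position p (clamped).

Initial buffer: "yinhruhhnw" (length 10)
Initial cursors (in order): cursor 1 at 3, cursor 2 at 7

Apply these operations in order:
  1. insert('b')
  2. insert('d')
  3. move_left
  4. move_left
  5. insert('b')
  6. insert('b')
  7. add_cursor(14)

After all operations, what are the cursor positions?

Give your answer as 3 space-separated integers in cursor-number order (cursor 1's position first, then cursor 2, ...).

Answer: 5 13 14

Derivation:
After op 1 (insert('b')): buffer="yinbhruhbhnw" (len 12), cursors c1@4 c2@9, authorship ...1....2...
After op 2 (insert('d')): buffer="yinbdhruhbdhnw" (len 14), cursors c1@5 c2@11, authorship ...11....22...
After op 3 (move_left): buffer="yinbdhruhbdhnw" (len 14), cursors c1@4 c2@10, authorship ...11....22...
After op 4 (move_left): buffer="yinbdhruhbdhnw" (len 14), cursors c1@3 c2@9, authorship ...11....22...
After op 5 (insert('b')): buffer="yinbbdhruhbbdhnw" (len 16), cursors c1@4 c2@11, authorship ...111....222...
After op 6 (insert('b')): buffer="yinbbbdhruhbbbdhnw" (len 18), cursors c1@5 c2@13, authorship ...1111....2222...
After op 7 (add_cursor(14)): buffer="yinbbbdhruhbbbdhnw" (len 18), cursors c1@5 c2@13 c3@14, authorship ...1111....2222...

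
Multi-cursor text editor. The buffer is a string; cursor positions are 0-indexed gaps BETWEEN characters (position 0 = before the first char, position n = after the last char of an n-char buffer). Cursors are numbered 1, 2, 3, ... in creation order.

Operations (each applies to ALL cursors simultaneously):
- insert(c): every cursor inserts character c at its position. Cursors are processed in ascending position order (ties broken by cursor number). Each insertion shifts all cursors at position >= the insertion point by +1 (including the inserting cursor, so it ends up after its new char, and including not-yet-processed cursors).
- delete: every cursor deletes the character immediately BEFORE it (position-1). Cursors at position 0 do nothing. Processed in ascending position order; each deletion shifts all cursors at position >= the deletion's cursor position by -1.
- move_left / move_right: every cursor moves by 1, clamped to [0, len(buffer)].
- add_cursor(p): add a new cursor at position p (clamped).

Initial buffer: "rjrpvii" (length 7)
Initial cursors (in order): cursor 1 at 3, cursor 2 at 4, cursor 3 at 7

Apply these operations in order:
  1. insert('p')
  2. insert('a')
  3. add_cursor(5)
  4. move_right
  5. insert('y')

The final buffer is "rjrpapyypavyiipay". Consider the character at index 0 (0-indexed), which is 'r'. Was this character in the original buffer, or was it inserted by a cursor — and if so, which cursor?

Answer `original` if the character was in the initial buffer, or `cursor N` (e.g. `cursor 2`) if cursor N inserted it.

After op 1 (insert('p')): buffer="rjrpppviip" (len 10), cursors c1@4 c2@6 c3@10, authorship ...1.2...3
After op 2 (insert('a')): buffer="rjrpappaviipa" (len 13), cursors c1@5 c2@8 c3@13, authorship ...11.22...33
After op 3 (add_cursor(5)): buffer="rjrpappaviipa" (len 13), cursors c1@5 c4@5 c2@8 c3@13, authorship ...11.22...33
After op 4 (move_right): buffer="rjrpappaviipa" (len 13), cursors c1@6 c4@6 c2@9 c3@13, authorship ...11.22...33
After op 5 (insert('y')): buffer="rjrpapyypavyiipay" (len 17), cursors c1@8 c4@8 c2@12 c3@17, authorship ...11.1422.2..333
Authorship (.=original, N=cursor N): . . . 1 1 . 1 4 2 2 . 2 . . 3 3 3
Index 0: author = original

Answer: original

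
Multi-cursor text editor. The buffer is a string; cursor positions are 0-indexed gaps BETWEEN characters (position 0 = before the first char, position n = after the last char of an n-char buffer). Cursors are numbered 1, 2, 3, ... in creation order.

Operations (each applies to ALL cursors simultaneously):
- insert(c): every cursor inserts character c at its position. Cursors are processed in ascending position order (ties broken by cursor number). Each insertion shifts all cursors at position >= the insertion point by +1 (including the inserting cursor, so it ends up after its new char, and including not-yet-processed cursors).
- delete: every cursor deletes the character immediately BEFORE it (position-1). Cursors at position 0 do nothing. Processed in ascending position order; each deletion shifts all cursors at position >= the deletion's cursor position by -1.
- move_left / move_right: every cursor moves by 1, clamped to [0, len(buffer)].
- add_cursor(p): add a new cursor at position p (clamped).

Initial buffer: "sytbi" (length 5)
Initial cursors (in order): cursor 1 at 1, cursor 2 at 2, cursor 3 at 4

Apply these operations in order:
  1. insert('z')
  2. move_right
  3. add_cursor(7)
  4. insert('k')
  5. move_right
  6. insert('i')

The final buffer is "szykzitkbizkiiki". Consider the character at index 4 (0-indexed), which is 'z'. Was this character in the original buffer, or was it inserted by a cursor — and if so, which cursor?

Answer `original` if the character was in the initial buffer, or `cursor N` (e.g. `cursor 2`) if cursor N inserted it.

Answer: cursor 2

Derivation:
After op 1 (insert('z')): buffer="szyztbzi" (len 8), cursors c1@2 c2@4 c3@7, authorship .1.2..3.
After op 2 (move_right): buffer="szyztbzi" (len 8), cursors c1@3 c2@5 c3@8, authorship .1.2..3.
After op 3 (add_cursor(7)): buffer="szyztbzi" (len 8), cursors c1@3 c2@5 c4@7 c3@8, authorship .1.2..3.
After op 4 (insert('k')): buffer="szykztkbzkik" (len 12), cursors c1@4 c2@7 c4@10 c3@12, authorship .1.12.2.34.3
After op 5 (move_right): buffer="szykztkbzkik" (len 12), cursors c1@5 c2@8 c4@11 c3@12, authorship .1.12.2.34.3
After op 6 (insert('i')): buffer="szykzitkbizkiiki" (len 16), cursors c1@6 c2@10 c4@14 c3@16, authorship .1.121.2.234.433
Authorship (.=original, N=cursor N): . 1 . 1 2 1 . 2 . 2 3 4 . 4 3 3
Index 4: author = 2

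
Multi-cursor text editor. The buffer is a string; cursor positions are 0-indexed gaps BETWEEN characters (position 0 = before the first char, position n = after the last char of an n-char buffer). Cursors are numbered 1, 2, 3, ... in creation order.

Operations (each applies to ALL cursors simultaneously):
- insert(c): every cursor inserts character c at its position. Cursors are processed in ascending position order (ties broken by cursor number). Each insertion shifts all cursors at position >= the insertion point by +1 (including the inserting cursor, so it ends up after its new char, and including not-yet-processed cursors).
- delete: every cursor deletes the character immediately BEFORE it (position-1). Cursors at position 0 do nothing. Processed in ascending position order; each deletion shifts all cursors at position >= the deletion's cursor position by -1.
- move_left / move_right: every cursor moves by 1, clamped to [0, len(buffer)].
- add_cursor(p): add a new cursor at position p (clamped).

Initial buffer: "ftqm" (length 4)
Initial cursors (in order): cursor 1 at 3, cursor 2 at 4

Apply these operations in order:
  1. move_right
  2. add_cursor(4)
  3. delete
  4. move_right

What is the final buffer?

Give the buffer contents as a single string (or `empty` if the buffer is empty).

After op 1 (move_right): buffer="ftqm" (len 4), cursors c1@4 c2@4, authorship ....
After op 2 (add_cursor(4)): buffer="ftqm" (len 4), cursors c1@4 c2@4 c3@4, authorship ....
After op 3 (delete): buffer="f" (len 1), cursors c1@1 c2@1 c3@1, authorship .
After op 4 (move_right): buffer="f" (len 1), cursors c1@1 c2@1 c3@1, authorship .

Answer: f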